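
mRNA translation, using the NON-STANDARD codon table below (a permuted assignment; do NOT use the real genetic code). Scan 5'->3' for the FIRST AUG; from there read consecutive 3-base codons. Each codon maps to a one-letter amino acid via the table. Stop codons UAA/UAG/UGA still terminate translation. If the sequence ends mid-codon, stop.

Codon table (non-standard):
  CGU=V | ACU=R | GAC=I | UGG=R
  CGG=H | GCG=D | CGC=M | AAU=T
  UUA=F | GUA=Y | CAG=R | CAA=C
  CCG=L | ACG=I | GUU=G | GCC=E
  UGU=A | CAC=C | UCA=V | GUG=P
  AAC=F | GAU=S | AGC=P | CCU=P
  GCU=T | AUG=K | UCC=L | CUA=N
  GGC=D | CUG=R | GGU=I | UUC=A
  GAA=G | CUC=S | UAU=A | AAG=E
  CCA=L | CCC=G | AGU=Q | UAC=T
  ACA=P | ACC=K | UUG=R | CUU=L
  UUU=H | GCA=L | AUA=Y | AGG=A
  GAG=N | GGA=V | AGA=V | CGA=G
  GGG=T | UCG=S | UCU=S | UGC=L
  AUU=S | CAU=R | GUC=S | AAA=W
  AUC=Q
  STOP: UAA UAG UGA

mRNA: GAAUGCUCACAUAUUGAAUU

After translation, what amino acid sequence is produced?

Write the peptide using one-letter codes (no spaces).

Answer: KSPA

Derivation:
start AUG at pos 2
pos 2: AUG -> K; peptide=K
pos 5: CUC -> S; peptide=KS
pos 8: ACA -> P; peptide=KSP
pos 11: UAU -> A; peptide=KSPA
pos 14: UGA -> STOP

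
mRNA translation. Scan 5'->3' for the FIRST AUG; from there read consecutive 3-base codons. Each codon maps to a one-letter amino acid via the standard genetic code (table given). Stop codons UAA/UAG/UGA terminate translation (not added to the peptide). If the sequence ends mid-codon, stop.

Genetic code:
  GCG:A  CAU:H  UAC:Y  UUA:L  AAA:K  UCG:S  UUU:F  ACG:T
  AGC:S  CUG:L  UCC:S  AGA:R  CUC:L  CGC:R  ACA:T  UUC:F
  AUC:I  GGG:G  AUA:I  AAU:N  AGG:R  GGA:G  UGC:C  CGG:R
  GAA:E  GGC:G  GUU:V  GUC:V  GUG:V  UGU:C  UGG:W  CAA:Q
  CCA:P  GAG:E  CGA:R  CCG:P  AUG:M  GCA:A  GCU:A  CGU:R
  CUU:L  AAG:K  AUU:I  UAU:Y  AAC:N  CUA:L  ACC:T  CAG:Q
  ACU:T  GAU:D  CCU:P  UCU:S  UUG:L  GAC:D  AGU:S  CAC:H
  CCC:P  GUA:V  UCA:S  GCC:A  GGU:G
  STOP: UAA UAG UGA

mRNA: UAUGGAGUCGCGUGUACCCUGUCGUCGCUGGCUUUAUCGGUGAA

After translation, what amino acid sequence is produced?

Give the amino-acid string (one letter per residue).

Answer: MESRVPCRRWLYR

Derivation:
start AUG at pos 1
pos 1: AUG -> M; peptide=M
pos 4: GAG -> E; peptide=ME
pos 7: UCG -> S; peptide=MES
pos 10: CGU -> R; peptide=MESR
pos 13: GUA -> V; peptide=MESRV
pos 16: CCC -> P; peptide=MESRVP
pos 19: UGU -> C; peptide=MESRVPC
pos 22: CGU -> R; peptide=MESRVPCR
pos 25: CGC -> R; peptide=MESRVPCRR
pos 28: UGG -> W; peptide=MESRVPCRRW
pos 31: CUU -> L; peptide=MESRVPCRRWL
pos 34: UAU -> Y; peptide=MESRVPCRRWLY
pos 37: CGG -> R; peptide=MESRVPCRRWLYR
pos 40: UGA -> STOP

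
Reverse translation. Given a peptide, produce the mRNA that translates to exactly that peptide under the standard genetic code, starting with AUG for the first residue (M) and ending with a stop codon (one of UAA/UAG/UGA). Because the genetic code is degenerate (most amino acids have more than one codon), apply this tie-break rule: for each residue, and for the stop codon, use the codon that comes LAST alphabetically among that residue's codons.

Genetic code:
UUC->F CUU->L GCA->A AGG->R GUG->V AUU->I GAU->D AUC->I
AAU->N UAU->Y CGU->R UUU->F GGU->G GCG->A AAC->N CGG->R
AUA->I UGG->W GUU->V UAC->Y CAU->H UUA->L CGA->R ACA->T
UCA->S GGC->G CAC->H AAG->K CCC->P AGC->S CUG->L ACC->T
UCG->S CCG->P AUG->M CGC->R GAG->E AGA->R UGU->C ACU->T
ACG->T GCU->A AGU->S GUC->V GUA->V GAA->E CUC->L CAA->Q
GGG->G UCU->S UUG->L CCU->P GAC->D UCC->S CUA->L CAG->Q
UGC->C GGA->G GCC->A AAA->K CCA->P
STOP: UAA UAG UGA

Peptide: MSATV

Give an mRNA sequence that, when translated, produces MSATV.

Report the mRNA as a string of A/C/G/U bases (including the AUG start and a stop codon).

residue 1: M -> AUG (start codon)
residue 2: S codons sorted = AGC,AGU,UCA,UCC,UCG,UCU -> pick last = UCU
residue 3: A codons sorted = GCA,GCC,GCG,GCU -> pick last = GCU
residue 4: T codons sorted = ACA,ACC,ACG,ACU -> pick last = ACU
residue 5: V codons sorted = GUA,GUC,GUG,GUU -> pick last = GUU
terminator: stop codons sorted = UAA,UAG,UGA -> pick last = UGA

Answer: mRNA: AUGUCUGCUACUGUUUGA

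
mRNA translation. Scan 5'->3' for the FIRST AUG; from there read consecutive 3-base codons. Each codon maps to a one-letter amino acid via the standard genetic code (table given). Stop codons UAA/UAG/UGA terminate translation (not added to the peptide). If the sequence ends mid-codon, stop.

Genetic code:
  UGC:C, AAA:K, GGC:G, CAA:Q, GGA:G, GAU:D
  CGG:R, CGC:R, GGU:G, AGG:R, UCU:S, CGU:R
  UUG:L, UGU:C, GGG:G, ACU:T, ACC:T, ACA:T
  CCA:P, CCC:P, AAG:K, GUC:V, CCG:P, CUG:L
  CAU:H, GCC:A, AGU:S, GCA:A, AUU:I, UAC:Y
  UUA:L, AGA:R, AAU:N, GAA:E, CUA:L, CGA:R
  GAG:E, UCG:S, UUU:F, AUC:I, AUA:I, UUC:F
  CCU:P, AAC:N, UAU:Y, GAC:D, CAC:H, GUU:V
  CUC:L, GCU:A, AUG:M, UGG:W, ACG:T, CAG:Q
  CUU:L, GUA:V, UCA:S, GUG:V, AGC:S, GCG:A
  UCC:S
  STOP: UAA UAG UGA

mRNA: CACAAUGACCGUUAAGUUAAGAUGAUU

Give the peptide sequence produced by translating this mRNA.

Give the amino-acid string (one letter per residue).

Answer: MTVKLR

Derivation:
start AUG at pos 4
pos 4: AUG -> M; peptide=M
pos 7: ACC -> T; peptide=MT
pos 10: GUU -> V; peptide=MTV
pos 13: AAG -> K; peptide=MTVK
pos 16: UUA -> L; peptide=MTVKL
pos 19: AGA -> R; peptide=MTVKLR
pos 22: UGA -> STOP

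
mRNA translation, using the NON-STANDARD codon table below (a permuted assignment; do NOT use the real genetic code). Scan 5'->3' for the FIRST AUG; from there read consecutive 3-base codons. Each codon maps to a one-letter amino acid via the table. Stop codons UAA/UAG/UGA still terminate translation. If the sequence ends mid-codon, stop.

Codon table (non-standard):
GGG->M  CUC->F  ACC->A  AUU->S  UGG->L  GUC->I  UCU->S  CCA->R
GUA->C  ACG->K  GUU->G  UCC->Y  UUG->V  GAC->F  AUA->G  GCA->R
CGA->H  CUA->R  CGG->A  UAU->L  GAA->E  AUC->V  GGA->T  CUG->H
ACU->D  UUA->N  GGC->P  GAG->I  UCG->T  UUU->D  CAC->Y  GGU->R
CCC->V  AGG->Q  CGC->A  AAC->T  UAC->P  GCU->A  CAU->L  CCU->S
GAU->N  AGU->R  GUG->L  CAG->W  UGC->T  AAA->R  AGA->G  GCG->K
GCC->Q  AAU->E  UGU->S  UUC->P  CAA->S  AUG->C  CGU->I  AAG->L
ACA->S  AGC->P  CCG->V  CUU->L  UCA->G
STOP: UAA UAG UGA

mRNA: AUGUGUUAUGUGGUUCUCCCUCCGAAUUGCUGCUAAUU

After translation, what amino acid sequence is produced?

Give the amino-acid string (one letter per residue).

start AUG at pos 0
pos 0: AUG -> C; peptide=C
pos 3: UGU -> S; peptide=CS
pos 6: UAU -> L; peptide=CSL
pos 9: GUG -> L; peptide=CSLL
pos 12: GUU -> G; peptide=CSLLG
pos 15: CUC -> F; peptide=CSLLGF
pos 18: CCU -> S; peptide=CSLLGFS
pos 21: CCG -> V; peptide=CSLLGFSV
pos 24: AAU -> E; peptide=CSLLGFSVE
pos 27: UGC -> T; peptide=CSLLGFSVET
pos 30: UGC -> T; peptide=CSLLGFSVETT
pos 33: UAA -> STOP

Answer: CSLLGFSVETT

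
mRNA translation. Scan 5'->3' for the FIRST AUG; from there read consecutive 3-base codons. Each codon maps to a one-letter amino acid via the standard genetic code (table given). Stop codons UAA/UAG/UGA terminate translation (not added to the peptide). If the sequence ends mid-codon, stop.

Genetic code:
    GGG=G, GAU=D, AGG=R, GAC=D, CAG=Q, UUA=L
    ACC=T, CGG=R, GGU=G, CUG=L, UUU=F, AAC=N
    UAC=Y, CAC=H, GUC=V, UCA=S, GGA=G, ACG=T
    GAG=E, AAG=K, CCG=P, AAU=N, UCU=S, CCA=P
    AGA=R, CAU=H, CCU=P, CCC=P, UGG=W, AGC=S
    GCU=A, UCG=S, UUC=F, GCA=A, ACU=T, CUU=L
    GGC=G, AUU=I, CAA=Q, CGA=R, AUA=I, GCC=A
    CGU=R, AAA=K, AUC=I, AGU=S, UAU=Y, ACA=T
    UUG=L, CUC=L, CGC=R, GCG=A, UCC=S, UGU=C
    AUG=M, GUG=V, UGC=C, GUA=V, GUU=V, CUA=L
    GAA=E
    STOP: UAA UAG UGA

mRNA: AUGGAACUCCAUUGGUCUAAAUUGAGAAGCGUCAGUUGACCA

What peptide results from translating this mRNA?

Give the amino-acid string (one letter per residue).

Answer: MELHWSKLRSVS

Derivation:
start AUG at pos 0
pos 0: AUG -> M; peptide=M
pos 3: GAA -> E; peptide=ME
pos 6: CUC -> L; peptide=MEL
pos 9: CAU -> H; peptide=MELH
pos 12: UGG -> W; peptide=MELHW
pos 15: UCU -> S; peptide=MELHWS
pos 18: AAA -> K; peptide=MELHWSK
pos 21: UUG -> L; peptide=MELHWSKL
pos 24: AGA -> R; peptide=MELHWSKLR
pos 27: AGC -> S; peptide=MELHWSKLRS
pos 30: GUC -> V; peptide=MELHWSKLRSV
pos 33: AGU -> S; peptide=MELHWSKLRSVS
pos 36: UGA -> STOP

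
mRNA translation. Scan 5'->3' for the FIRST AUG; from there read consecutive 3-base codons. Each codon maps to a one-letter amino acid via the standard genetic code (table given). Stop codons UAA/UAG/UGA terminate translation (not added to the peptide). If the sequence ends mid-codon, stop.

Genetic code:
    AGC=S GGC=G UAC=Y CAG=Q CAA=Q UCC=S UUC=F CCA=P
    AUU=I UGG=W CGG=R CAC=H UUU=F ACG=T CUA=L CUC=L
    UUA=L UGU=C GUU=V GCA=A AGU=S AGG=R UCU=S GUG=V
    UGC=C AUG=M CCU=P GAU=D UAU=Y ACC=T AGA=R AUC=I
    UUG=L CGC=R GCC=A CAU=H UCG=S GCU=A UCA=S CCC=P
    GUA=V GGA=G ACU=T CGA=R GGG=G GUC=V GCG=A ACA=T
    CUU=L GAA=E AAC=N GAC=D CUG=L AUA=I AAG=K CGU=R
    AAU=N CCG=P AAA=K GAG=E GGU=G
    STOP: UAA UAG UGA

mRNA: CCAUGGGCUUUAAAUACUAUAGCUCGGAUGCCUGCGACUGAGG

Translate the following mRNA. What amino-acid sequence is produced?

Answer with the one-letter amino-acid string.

Answer: MGFKYYSSDACD

Derivation:
start AUG at pos 2
pos 2: AUG -> M; peptide=M
pos 5: GGC -> G; peptide=MG
pos 8: UUU -> F; peptide=MGF
pos 11: AAA -> K; peptide=MGFK
pos 14: UAC -> Y; peptide=MGFKY
pos 17: UAU -> Y; peptide=MGFKYY
pos 20: AGC -> S; peptide=MGFKYYS
pos 23: UCG -> S; peptide=MGFKYYSS
pos 26: GAU -> D; peptide=MGFKYYSSD
pos 29: GCC -> A; peptide=MGFKYYSSDA
pos 32: UGC -> C; peptide=MGFKYYSSDAC
pos 35: GAC -> D; peptide=MGFKYYSSDACD
pos 38: UGA -> STOP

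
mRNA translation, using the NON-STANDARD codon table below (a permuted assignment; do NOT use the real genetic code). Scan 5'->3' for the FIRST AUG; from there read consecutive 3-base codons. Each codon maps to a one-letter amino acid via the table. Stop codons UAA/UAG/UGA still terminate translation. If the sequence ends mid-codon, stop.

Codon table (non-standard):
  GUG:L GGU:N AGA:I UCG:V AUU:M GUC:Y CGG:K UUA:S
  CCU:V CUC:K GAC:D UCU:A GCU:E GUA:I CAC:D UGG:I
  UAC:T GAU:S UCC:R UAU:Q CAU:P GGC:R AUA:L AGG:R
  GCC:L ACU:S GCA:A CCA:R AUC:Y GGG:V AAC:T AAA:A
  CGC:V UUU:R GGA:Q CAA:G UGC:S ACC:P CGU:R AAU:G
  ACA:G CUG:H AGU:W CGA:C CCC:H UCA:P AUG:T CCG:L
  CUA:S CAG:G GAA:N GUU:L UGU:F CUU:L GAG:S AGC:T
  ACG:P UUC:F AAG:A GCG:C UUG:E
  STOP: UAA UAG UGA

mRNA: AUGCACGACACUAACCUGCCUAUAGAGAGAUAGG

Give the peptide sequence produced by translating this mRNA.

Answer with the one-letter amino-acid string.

start AUG at pos 0
pos 0: AUG -> T; peptide=T
pos 3: CAC -> D; peptide=TD
pos 6: GAC -> D; peptide=TDD
pos 9: ACU -> S; peptide=TDDS
pos 12: AAC -> T; peptide=TDDST
pos 15: CUG -> H; peptide=TDDSTH
pos 18: CCU -> V; peptide=TDDSTHV
pos 21: AUA -> L; peptide=TDDSTHVL
pos 24: GAG -> S; peptide=TDDSTHVLS
pos 27: AGA -> I; peptide=TDDSTHVLSI
pos 30: UAG -> STOP

Answer: TDDSTHVLSI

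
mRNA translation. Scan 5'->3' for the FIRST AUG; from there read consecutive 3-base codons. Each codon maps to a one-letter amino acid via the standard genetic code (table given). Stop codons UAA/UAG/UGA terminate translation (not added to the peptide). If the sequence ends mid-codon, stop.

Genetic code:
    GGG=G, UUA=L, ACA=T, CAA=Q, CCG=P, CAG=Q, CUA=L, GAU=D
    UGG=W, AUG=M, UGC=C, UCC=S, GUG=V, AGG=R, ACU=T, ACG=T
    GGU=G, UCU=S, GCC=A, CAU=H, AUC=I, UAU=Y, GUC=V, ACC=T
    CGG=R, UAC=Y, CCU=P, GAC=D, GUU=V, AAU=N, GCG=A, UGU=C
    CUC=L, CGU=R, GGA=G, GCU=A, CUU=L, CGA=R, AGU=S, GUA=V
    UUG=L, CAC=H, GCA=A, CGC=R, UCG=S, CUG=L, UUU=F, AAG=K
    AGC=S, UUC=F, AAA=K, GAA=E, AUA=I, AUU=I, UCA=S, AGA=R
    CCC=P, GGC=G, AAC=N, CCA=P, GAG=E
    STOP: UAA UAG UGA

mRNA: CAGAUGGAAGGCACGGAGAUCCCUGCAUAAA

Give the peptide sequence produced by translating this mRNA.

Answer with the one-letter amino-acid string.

start AUG at pos 3
pos 3: AUG -> M; peptide=M
pos 6: GAA -> E; peptide=ME
pos 9: GGC -> G; peptide=MEG
pos 12: ACG -> T; peptide=MEGT
pos 15: GAG -> E; peptide=MEGTE
pos 18: AUC -> I; peptide=MEGTEI
pos 21: CCU -> P; peptide=MEGTEIP
pos 24: GCA -> A; peptide=MEGTEIPA
pos 27: UAA -> STOP

Answer: MEGTEIPA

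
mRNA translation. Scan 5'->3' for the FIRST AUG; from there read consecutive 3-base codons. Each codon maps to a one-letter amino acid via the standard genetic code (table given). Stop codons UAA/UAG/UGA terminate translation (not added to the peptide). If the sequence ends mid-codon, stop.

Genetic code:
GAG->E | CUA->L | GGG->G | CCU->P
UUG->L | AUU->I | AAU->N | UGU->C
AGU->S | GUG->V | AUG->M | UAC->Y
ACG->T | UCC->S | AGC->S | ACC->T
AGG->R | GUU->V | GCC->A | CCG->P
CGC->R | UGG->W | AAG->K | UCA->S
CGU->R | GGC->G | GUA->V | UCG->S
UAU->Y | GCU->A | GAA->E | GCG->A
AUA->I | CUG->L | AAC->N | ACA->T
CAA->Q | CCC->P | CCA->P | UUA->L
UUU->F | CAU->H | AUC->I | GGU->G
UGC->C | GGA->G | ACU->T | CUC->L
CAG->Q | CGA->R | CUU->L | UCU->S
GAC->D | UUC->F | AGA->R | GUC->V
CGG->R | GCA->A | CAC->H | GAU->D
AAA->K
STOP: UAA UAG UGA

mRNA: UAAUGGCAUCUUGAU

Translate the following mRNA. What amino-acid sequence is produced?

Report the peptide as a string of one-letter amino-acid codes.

Answer: MAS

Derivation:
start AUG at pos 2
pos 2: AUG -> M; peptide=M
pos 5: GCA -> A; peptide=MA
pos 8: UCU -> S; peptide=MAS
pos 11: UGA -> STOP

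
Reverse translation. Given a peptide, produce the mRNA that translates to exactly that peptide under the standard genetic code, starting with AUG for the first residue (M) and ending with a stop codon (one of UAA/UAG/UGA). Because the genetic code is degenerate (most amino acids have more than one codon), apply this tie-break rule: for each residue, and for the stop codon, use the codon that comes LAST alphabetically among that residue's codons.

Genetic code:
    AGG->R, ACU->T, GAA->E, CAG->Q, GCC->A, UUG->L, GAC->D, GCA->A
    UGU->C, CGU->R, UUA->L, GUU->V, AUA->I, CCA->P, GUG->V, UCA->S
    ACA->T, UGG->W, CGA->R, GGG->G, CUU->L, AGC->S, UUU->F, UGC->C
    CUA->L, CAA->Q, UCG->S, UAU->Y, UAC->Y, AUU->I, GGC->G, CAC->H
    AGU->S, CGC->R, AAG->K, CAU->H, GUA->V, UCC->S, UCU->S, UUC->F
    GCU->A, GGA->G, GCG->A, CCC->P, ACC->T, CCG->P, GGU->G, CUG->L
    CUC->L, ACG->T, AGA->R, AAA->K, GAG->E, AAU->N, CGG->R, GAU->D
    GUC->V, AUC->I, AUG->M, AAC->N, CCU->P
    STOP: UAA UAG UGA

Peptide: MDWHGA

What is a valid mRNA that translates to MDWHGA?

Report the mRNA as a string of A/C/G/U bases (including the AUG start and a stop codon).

residue 1: M -> AUG (start codon)
residue 2: D codons sorted = GAC,GAU -> pick last = GAU
residue 3: W -> UGG (only codon)
residue 4: H codons sorted = CAC,CAU -> pick last = CAU
residue 5: G codons sorted = GGA,GGC,GGG,GGU -> pick last = GGU
residue 6: A codons sorted = GCA,GCC,GCG,GCU -> pick last = GCU
terminator: stop codons sorted = UAA,UAG,UGA -> pick last = UGA

Answer: mRNA: AUGGAUUGGCAUGGUGCUUGA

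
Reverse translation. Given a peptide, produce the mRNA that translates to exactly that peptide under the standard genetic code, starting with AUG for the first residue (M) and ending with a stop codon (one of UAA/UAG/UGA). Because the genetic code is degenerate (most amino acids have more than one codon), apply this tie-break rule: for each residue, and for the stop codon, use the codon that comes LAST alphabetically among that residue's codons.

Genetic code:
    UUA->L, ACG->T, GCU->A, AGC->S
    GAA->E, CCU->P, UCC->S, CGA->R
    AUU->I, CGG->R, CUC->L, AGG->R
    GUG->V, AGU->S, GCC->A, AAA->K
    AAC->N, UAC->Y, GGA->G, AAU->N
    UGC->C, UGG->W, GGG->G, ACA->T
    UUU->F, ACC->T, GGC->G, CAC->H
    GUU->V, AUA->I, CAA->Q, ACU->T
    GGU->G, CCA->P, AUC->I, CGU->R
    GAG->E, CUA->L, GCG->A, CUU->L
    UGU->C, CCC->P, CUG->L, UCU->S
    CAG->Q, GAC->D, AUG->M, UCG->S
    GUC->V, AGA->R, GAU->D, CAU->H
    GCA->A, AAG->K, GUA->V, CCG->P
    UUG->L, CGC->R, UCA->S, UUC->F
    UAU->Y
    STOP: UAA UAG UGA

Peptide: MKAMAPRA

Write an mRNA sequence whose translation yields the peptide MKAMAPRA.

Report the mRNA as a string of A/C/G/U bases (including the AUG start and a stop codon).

Answer: mRNA: AUGAAGGCUAUGGCUCCUCGUGCUUGA

Derivation:
residue 1: M -> AUG (start codon)
residue 2: K codons sorted = AAA,AAG -> pick last = AAG
residue 3: A codons sorted = GCA,GCC,GCG,GCU -> pick last = GCU
residue 4: M -> AUG (only codon)
residue 5: A codons sorted = GCA,GCC,GCG,GCU -> pick last = GCU
residue 6: P codons sorted = CCA,CCC,CCG,CCU -> pick last = CCU
residue 7: R codons sorted = AGA,AGG,CGA,CGC,CGG,CGU -> pick last = CGU
residue 8: A codons sorted = GCA,GCC,GCG,GCU -> pick last = GCU
terminator: stop codons sorted = UAA,UAG,UGA -> pick last = UGA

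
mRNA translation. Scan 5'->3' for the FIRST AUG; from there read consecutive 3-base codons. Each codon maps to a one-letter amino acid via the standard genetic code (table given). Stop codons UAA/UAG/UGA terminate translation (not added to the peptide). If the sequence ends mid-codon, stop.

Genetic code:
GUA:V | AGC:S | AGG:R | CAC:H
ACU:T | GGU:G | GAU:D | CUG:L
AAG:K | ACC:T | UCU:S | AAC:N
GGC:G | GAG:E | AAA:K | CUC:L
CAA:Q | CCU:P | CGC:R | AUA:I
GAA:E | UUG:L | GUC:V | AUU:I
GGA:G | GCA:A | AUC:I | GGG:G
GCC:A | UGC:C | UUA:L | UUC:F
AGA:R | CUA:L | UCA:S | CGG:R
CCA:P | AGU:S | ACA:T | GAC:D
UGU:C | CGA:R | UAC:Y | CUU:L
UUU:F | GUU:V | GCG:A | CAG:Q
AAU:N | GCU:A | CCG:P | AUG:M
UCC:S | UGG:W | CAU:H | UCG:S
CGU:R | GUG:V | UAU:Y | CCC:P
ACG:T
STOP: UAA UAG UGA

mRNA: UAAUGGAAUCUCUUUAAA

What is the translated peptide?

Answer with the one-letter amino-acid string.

start AUG at pos 2
pos 2: AUG -> M; peptide=M
pos 5: GAA -> E; peptide=ME
pos 8: UCU -> S; peptide=MES
pos 11: CUU -> L; peptide=MESL
pos 14: UAA -> STOP

Answer: MESL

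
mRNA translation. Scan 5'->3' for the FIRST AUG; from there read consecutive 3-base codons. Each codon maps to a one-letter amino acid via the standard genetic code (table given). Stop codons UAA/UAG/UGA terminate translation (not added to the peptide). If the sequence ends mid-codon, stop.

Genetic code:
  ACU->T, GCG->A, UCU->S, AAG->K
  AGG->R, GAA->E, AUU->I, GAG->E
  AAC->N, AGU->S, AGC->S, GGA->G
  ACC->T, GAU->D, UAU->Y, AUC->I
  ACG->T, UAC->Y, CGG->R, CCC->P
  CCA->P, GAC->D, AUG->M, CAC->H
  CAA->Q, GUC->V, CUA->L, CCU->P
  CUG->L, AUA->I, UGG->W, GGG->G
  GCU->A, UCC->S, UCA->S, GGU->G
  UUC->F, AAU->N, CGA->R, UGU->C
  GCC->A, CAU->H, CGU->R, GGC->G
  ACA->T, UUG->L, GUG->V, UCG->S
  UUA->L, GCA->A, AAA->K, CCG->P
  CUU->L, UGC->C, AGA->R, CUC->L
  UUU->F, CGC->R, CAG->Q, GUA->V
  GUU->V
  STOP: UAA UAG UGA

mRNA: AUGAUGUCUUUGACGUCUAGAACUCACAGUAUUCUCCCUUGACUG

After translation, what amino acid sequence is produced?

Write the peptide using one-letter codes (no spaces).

start AUG at pos 0
pos 0: AUG -> M; peptide=M
pos 3: AUG -> M; peptide=MM
pos 6: UCU -> S; peptide=MMS
pos 9: UUG -> L; peptide=MMSL
pos 12: ACG -> T; peptide=MMSLT
pos 15: UCU -> S; peptide=MMSLTS
pos 18: AGA -> R; peptide=MMSLTSR
pos 21: ACU -> T; peptide=MMSLTSRT
pos 24: CAC -> H; peptide=MMSLTSRTH
pos 27: AGU -> S; peptide=MMSLTSRTHS
pos 30: AUU -> I; peptide=MMSLTSRTHSI
pos 33: CUC -> L; peptide=MMSLTSRTHSIL
pos 36: CCU -> P; peptide=MMSLTSRTHSILP
pos 39: UGA -> STOP

Answer: MMSLTSRTHSILP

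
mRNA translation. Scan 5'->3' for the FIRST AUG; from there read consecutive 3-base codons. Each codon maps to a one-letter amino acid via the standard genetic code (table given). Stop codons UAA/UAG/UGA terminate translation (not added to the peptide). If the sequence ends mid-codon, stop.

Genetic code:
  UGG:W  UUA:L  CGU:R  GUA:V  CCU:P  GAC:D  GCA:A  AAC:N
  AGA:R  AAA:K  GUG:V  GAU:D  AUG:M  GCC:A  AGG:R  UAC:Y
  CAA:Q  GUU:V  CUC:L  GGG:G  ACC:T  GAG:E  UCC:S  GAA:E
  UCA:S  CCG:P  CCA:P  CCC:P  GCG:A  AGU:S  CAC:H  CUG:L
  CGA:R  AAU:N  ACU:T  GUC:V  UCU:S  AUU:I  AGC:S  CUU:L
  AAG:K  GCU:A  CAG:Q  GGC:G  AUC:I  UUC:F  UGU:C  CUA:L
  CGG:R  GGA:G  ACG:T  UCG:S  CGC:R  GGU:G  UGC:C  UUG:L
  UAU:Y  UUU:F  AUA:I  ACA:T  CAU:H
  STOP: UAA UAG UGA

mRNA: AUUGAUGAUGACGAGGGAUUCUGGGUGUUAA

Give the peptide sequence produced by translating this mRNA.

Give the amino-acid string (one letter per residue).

Answer: MMTRDSGC

Derivation:
start AUG at pos 4
pos 4: AUG -> M; peptide=M
pos 7: AUG -> M; peptide=MM
pos 10: ACG -> T; peptide=MMT
pos 13: AGG -> R; peptide=MMTR
pos 16: GAU -> D; peptide=MMTRD
pos 19: UCU -> S; peptide=MMTRDS
pos 22: GGG -> G; peptide=MMTRDSG
pos 25: UGU -> C; peptide=MMTRDSGC
pos 28: UAA -> STOP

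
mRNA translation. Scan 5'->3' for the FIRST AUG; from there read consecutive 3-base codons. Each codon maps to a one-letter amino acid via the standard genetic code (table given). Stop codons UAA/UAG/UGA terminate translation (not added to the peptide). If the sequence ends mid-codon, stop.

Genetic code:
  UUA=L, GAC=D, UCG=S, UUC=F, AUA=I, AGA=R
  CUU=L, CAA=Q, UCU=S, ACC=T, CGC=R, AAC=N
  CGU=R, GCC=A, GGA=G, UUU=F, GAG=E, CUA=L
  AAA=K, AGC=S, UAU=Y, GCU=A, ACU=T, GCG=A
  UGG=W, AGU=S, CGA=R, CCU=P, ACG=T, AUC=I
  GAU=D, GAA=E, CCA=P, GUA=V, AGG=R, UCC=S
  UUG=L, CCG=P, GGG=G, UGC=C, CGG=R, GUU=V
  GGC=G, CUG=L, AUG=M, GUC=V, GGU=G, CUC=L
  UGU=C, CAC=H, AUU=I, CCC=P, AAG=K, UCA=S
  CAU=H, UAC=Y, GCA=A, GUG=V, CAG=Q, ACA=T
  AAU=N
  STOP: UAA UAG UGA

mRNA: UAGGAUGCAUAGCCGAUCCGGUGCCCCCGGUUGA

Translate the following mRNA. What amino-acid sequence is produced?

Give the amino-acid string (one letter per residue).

Answer: MHSRSGAPG

Derivation:
start AUG at pos 4
pos 4: AUG -> M; peptide=M
pos 7: CAU -> H; peptide=MH
pos 10: AGC -> S; peptide=MHS
pos 13: CGA -> R; peptide=MHSR
pos 16: UCC -> S; peptide=MHSRS
pos 19: GGU -> G; peptide=MHSRSG
pos 22: GCC -> A; peptide=MHSRSGA
pos 25: CCC -> P; peptide=MHSRSGAP
pos 28: GGU -> G; peptide=MHSRSGAPG
pos 31: UGA -> STOP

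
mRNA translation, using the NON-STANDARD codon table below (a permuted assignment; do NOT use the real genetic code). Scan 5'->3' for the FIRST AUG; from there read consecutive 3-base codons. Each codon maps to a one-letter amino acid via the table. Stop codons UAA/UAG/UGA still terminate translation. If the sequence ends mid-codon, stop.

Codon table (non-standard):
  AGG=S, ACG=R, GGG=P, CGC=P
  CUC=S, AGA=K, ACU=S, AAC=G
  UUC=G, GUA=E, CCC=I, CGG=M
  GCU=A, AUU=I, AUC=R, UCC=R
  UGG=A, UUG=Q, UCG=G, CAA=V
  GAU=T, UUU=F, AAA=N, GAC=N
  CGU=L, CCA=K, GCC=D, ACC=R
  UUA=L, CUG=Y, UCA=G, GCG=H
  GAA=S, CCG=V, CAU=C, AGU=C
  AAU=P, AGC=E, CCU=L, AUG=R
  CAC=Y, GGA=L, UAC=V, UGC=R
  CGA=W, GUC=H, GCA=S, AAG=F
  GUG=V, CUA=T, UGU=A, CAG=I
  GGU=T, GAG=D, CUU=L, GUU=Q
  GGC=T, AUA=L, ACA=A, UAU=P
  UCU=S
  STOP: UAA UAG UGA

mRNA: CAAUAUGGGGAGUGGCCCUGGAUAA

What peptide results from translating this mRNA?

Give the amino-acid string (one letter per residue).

start AUG at pos 4
pos 4: AUG -> R; peptide=R
pos 7: GGG -> P; peptide=RP
pos 10: AGU -> C; peptide=RPC
pos 13: GGC -> T; peptide=RPCT
pos 16: CCU -> L; peptide=RPCTL
pos 19: GGA -> L; peptide=RPCTLL
pos 22: UAA -> STOP

Answer: RPCTLL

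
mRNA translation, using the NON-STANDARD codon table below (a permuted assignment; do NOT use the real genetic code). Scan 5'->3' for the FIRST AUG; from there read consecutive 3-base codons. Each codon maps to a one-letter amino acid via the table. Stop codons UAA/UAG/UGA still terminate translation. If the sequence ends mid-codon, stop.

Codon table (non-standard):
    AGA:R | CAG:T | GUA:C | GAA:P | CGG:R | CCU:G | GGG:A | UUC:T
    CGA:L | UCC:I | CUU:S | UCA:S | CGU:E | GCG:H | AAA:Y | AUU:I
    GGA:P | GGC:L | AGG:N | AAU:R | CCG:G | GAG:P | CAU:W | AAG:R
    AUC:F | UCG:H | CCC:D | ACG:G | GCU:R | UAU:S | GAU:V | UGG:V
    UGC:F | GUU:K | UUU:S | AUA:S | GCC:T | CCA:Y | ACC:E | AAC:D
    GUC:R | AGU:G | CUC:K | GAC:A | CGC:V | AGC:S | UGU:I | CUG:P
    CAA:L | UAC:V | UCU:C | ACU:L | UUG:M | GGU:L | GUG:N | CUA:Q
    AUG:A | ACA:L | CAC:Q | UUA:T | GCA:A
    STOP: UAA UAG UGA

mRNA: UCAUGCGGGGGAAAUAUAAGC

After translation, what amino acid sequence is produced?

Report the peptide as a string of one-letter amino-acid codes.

Answer: ARAYSR

Derivation:
start AUG at pos 2
pos 2: AUG -> A; peptide=A
pos 5: CGG -> R; peptide=AR
pos 8: GGG -> A; peptide=ARA
pos 11: AAA -> Y; peptide=ARAY
pos 14: UAU -> S; peptide=ARAYS
pos 17: AAG -> R; peptide=ARAYSR
pos 20: only 1 nt remain (<3), stop (end of mRNA)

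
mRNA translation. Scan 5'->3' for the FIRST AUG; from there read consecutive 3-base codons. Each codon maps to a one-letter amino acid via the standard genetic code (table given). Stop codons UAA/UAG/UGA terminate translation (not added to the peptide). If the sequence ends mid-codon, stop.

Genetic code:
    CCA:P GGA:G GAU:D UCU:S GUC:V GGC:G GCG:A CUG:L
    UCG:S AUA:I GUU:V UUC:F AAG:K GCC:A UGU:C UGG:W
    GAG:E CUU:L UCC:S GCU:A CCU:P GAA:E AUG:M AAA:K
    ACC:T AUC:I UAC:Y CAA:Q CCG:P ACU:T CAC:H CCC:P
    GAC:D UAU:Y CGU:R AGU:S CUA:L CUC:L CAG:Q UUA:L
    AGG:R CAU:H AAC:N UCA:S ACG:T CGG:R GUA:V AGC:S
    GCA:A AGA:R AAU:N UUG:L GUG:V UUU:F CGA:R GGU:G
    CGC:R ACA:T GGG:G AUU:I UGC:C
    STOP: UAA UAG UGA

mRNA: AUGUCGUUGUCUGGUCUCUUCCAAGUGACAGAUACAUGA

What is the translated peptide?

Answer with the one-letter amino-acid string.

Answer: MSLSGLFQVTDT

Derivation:
start AUG at pos 0
pos 0: AUG -> M; peptide=M
pos 3: UCG -> S; peptide=MS
pos 6: UUG -> L; peptide=MSL
pos 9: UCU -> S; peptide=MSLS
pos 12: GGU -> G; peptide=MSLSG
pos 15: CUC -> L; peptide=MSLSGL
pos 18: UUC -> F; peptide=MSLSGLF
pos 21: CAA -> Q; peptide=MSLSGLFQ
pos 24: GUG -> V; peptide=MSLSGLFQV
pos 27: ACA -> T; peptide=MSLSGLFQVT
pos 30: GAU -> D; peptide=MSLSGLFQVTD
pos 33: ACA -> T; peptide=MSLSGLFQVTDT
pos 36: UGA -> STOP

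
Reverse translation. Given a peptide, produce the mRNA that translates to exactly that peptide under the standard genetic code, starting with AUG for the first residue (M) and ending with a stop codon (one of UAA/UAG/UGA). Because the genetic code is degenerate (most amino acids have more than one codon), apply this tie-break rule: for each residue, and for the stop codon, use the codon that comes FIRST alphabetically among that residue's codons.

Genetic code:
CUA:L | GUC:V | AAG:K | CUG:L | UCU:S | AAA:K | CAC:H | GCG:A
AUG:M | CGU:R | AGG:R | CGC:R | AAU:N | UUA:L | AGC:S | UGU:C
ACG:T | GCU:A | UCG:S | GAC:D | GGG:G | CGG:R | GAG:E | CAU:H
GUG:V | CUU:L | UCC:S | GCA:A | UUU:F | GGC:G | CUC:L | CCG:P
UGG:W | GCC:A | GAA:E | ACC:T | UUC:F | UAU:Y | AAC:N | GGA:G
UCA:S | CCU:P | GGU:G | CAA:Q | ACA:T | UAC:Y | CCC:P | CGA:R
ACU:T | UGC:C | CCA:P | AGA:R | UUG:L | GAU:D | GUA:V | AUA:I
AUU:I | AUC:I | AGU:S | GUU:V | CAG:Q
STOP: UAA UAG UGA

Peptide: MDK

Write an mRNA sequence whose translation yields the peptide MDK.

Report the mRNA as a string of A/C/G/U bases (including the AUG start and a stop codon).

Answer: mRNA: AUGGACAAAUAA

Derivation:
residue 1: M -> AUG (start codon)
residue 2: D codons sorted = GAC,GAU -> pick first = GAC
residue 3: K codons sorted = AAA,AAG -> pick first = AAA
terminator: stop codons sorted = UAA,UAG,UGA -> pick first = UAA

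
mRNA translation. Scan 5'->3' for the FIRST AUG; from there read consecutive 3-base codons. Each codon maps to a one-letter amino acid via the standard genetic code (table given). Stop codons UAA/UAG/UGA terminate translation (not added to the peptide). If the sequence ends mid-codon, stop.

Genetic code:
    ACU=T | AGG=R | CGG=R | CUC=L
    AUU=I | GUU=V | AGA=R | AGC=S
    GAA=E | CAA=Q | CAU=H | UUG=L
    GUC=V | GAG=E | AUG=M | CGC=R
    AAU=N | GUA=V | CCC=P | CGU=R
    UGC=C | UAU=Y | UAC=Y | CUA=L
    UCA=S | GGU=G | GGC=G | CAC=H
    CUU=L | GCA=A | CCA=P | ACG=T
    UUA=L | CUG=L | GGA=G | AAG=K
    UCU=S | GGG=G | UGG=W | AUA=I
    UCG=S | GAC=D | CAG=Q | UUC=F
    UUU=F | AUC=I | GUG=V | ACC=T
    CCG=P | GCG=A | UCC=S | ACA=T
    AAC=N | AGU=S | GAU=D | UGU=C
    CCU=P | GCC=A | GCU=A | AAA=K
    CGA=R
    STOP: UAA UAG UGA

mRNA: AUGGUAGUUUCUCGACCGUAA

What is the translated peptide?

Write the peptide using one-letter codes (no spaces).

start AUG at pos 0
pos 0: AUG -> M; peptide=M
pos 3: GUA -> V; peptide=MV
pos 6: GUU -> V; peptide=MVV
pos 9: UCU -> S; peptide=MVVS
pos 12: CGA -> R; peptide=MVVSR
pos 15: CCG -> P; peptide=MVVSRP
pos 18: UAA -> STOP

Answer: MVVSRP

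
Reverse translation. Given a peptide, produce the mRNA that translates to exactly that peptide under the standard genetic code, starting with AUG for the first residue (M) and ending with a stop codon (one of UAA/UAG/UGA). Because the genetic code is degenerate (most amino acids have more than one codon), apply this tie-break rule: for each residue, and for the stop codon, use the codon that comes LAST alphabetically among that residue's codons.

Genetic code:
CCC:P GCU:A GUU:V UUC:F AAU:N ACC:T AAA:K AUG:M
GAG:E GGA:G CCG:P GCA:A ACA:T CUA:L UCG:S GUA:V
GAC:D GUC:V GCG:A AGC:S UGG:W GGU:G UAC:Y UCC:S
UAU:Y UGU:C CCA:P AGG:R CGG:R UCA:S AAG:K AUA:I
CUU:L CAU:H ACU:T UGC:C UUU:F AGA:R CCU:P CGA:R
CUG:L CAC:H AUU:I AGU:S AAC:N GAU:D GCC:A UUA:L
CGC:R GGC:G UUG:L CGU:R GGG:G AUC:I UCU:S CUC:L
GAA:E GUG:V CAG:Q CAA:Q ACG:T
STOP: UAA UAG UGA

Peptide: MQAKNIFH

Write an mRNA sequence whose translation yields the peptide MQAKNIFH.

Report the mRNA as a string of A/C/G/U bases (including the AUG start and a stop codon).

residue 1: M -> AUG (start codon)
residue 2: Q codons sorted = CAA,CAG -> pick last = CAG
residue 3: A codons sorted = GCA,GCC,GCG,GCU -> pick last = GCU
residue 4: K codons sorted = AAA,AAG -> pick last = AAG
residue 5: N codons sorted = AAC,AAU -> pick last = AAU
residue 6: I codons sorted = AUA,AUC,AUU -> pick last = AUU
residue 7: F codons sorted = UUC,UUU -> pick last = UUU
residue 8: H codons sorted = CAC,CAU -> pick last = CAU
terminator: stop codons sorted = UAA,UAG,UGA -> pick last = UGA

Answer: mRNA: AUGCAGGCUAAGAAUAUUUUUCAUUGA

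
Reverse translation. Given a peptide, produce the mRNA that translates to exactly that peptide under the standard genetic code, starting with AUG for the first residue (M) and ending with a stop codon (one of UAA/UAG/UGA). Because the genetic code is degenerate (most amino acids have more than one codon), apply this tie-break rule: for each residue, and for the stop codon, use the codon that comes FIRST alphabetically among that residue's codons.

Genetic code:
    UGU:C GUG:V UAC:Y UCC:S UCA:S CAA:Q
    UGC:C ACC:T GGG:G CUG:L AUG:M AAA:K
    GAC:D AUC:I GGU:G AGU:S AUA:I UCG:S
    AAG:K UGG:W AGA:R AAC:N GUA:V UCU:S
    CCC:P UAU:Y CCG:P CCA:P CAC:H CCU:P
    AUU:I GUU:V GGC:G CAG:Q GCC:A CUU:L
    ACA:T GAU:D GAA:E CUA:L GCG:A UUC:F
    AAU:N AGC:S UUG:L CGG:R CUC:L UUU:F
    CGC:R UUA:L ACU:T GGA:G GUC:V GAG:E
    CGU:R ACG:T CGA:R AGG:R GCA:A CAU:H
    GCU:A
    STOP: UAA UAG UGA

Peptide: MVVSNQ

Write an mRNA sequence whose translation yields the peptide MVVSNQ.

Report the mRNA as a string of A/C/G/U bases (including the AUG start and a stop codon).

Answer: mRNA: AUGGUAGUAAGCAACCAAUAA

Derivation:
residue 1: M -> AUG (start codon)
residue 2: V codons sorted = GUA,GUC,GUG,GUU -> pick first = GUA
residue 3: V codons sorted = GUA,GUC,GUG,GUU -> pick first = GUA
residue 4: S codons sorted = AGC,AGU,UCA,UCC,UCG,UCU -> pick first = AGC
residue 5: N codons sorted = AAC,AAU -> pick first = AAC
residue 6: Q codons sorted = CAA,CAG -> pick first = CAA
terminator: stop codons sorted = UAA,UAG,UGA -> pick first = UAA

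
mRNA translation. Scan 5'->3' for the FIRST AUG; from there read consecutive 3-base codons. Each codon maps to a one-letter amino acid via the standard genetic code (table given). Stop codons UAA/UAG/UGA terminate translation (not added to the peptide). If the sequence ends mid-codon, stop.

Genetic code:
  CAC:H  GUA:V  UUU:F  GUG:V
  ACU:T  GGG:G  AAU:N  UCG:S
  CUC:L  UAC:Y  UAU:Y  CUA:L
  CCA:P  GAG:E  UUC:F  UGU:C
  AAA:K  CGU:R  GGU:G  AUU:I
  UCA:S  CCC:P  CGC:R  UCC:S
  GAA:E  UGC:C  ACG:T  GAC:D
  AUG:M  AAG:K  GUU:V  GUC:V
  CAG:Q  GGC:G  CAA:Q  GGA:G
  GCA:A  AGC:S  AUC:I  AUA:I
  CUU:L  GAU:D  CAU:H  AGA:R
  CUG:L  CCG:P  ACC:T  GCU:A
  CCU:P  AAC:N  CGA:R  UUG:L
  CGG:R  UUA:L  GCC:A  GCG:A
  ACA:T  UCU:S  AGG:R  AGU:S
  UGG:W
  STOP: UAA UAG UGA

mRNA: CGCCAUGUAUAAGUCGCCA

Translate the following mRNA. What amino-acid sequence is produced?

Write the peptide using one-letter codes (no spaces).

start AUG at pos 4
pos 4: AUG -> M; peptide=M
pos 7: UAU -> Y; peptide=MY
pos 10: AAG -> K; peptide=MYK
pos 13: UCG -> S; peptide=MYKS
pos 16: CCA -> P; peptide=MYKSP
pos 19: only 0 nt remain (<3), stop (end of mRNA)

Answer: MYKSP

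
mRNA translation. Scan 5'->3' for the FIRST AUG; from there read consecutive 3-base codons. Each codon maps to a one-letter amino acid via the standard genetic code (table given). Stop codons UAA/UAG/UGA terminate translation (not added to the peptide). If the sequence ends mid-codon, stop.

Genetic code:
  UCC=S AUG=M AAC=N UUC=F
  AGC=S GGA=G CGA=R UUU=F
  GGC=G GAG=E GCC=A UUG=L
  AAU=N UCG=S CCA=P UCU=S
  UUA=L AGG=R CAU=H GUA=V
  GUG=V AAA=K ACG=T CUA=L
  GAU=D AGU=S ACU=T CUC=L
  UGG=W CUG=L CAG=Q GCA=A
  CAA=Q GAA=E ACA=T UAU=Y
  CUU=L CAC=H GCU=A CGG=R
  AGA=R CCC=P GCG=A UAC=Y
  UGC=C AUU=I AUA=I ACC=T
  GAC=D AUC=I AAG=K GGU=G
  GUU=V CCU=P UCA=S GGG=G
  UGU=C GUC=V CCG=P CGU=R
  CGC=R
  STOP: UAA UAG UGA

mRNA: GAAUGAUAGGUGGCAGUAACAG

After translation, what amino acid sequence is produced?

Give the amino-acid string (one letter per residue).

Answer: MIGGSN

Derivation:
start AUG at pos 2
pos 2: AUG -> M; peptide=M
pos 5: AUA -> I; peptide=MI
pos 8: GGU -> G; peptide=MIG
pos 11: GGC -> G; peptide=MIGG
pos 14: AGU -> S; peptide=MIGGS
pos 17: AAC -> N; peptide=MIGGSN
pos 20: only 2 nt remain (<3), stop (end of mRNA)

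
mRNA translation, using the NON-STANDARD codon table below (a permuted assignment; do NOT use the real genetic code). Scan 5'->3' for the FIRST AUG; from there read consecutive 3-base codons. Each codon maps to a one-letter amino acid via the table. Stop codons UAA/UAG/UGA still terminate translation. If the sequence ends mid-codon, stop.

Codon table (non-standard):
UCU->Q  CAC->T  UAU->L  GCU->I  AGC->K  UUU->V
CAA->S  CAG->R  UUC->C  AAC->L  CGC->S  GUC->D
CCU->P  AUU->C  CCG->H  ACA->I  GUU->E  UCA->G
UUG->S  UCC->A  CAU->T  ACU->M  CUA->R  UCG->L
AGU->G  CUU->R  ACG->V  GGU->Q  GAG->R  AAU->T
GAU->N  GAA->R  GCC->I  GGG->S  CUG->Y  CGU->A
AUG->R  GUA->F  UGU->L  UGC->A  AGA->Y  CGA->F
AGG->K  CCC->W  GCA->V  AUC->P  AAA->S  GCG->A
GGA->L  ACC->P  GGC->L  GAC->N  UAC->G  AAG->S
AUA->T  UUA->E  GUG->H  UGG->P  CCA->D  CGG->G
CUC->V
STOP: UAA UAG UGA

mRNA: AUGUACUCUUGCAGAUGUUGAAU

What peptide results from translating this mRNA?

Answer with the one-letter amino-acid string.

start AUG at pos 0
pos 0: AUG -> R; peptide=R
pos 3: UAC -> G; peptide=RG
pos 6: UCU -> Q; peptide=RGQ
pos 9: UGC -> A; peptide=RGQA
pos 12: AGA -> Y; peptide=RGQAY
pos 15: UGU -> L; peptide=RGQAYL
pos 18: UGA -> STOP

Answer: RGQAYL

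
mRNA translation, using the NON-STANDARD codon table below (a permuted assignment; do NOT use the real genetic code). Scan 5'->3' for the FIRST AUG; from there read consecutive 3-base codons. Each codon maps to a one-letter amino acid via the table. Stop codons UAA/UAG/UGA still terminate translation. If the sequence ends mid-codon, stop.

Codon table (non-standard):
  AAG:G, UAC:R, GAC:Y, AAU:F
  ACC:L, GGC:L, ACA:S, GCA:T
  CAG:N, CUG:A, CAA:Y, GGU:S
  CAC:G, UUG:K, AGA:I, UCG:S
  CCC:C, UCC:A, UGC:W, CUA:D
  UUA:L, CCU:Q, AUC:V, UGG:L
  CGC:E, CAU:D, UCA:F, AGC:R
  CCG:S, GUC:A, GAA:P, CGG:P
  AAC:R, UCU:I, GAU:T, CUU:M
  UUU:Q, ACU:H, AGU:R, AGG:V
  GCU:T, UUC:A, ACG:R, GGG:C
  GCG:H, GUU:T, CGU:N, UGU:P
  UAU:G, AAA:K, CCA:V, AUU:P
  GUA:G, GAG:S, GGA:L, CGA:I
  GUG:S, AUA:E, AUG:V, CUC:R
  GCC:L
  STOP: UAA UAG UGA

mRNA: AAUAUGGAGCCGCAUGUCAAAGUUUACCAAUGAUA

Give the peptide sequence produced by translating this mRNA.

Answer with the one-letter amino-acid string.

start AUG at pos 3
pos 3: AUG -> V; peptide=V
pos 6: GAG -> S; peptide=VS
pos 9: CCG -> S; peptide=VSS
pos 12: CAU -> D; peptide=VSSD
pos 15: GUC -> A; peptide=VSSDA
pos 18: AAA -> K; peptide=VSSDAK
pos 21: GUU -> T; peptide=VSSDAKT
pos 24: UAC -> R; peptide=VSSDAKTR
pos 27: CAA -> Y; peptide=VSSDAKTRY
pos 30: UGA -> STOP

Answer: VSSDAKTRY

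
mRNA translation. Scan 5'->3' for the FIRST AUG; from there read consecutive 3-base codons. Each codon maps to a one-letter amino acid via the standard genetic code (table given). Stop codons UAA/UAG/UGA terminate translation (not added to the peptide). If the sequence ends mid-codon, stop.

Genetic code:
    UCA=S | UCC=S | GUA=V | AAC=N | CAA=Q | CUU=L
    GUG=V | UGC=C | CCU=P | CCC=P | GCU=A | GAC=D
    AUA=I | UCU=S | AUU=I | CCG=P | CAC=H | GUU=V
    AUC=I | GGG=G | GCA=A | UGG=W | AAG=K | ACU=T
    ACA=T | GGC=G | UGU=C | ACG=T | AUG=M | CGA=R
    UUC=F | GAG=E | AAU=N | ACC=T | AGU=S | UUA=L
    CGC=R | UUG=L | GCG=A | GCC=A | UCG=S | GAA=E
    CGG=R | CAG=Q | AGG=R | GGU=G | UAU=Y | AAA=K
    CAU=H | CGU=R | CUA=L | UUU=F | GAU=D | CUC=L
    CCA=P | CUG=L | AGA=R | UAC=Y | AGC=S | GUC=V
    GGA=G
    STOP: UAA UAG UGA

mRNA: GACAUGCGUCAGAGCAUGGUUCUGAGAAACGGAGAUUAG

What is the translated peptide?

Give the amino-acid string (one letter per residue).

start AUG at pos 3
pos 3: AUG -> M; peptide=M
pos 6: CGU -> R; peptide=MR
pos 9: CAG -> Q; peptide=MRQ
pos 12: AGC -> S; peptide=MRQS
pos 15: AUG -> M; peptide=MRQSM
pos 18: GUU -> V; peptide=MRQSMV
pos 21: CUG -> L; peptide=MRQSMVL
pos 24: AGA -> R; peptide=MRQSMVLR
pos 27: AAC -> N; peptide=MRQSMVLRN
pos 30: GGA -> G; peptide=MRQSMVLRNG
pos 33: GAU -> D; peptide=MRQSMVLRNGD
pos 36: UAG -> STOP

Answer: MRQSMVLRNGD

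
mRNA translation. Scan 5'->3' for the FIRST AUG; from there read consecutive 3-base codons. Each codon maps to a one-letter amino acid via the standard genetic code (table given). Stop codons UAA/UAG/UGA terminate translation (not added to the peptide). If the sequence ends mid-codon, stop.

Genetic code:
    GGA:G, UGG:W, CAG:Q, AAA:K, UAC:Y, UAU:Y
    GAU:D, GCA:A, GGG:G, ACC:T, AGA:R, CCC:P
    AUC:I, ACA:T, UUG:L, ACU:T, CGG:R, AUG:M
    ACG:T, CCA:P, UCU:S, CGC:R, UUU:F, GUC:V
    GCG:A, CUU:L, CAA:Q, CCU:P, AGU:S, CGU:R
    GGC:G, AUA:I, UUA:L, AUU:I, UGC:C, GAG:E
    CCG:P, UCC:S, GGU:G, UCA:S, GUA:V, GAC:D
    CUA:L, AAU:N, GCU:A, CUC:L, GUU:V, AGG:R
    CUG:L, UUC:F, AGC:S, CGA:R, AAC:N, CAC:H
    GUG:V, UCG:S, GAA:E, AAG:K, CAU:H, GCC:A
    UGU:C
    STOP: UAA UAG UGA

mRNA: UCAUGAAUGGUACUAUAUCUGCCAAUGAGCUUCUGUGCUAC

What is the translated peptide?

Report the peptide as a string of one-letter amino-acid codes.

Answer: MNGTISANELLCY

Derivation:
start AUG at pos 2
pos 2: AUG -> M; peptide=M
pos 5: AAU -> N; peptide=MN
pos 8: GGU -> G; peptide=MNG
pos 11: ACU -> T; peptide=MNGT
pos 14: AUA -> I; peptide=MNGTI
pos 17: UCU -> S; peptide=MNGTIS
pos 20: GCC -> A; peptide=MNGTISA
pos 23: AAU -> N; peptide=MNGTISAN
pos 26: GAG -> E; peptide=MNGTISANE
pos 29: CUU -> L; peptide=MNGTISANEL
pos 32: CUG -> L; peptide=MNGTISANELL
pos 35: UGC -> C; peptide=MNGTISANELLC
pos 38: UAC -> Y; peptide=MNGTISANELLCY
pos 41: only 0 nt remain (<3), stop (end of mRNA)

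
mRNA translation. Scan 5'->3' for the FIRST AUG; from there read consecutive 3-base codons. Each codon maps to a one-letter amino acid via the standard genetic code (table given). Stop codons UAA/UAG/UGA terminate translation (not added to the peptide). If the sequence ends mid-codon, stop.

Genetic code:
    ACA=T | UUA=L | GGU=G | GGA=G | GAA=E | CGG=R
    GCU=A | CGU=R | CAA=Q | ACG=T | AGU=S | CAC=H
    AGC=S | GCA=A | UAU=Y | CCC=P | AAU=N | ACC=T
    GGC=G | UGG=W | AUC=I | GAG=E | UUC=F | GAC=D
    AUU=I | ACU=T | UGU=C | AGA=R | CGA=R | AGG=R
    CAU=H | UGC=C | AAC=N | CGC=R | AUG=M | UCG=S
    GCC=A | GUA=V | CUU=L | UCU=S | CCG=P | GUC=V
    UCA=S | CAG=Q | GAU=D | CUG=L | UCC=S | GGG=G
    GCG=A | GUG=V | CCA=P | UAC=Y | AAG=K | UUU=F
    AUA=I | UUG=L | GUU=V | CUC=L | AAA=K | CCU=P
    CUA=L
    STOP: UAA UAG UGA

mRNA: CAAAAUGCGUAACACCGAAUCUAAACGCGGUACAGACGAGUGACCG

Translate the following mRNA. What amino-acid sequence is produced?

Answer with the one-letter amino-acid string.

start AUG at pos 4
pos 4: AUG -> M; peptide=M
pos 7: CGU -> R; peptide=MR
pos 10: AAC -> N; peptide=MRN
pos 13: ACC -> T; peptide=MRNT
pos 16: GAA -> E; peptide=MRNTE
pos 19: UCU -> S; peptide=MRNTES
pos 22: AAA -> K; peptide=MRNTESK
pos 25: CGC -> R; peptide=MRNTESKR
pos 28: GGU -> G; peptide=MRNTESKRG
pos 31: ACA -> T; peptide=MRNTESKRGT
pos 34: GAC -> D; peptide=MRNTESKRGTD
pos 37: GAG -> E; peptide=MRNTESKRGTDE
pos 40: UGA -> STOP

Answer: MRNTESKRGTDE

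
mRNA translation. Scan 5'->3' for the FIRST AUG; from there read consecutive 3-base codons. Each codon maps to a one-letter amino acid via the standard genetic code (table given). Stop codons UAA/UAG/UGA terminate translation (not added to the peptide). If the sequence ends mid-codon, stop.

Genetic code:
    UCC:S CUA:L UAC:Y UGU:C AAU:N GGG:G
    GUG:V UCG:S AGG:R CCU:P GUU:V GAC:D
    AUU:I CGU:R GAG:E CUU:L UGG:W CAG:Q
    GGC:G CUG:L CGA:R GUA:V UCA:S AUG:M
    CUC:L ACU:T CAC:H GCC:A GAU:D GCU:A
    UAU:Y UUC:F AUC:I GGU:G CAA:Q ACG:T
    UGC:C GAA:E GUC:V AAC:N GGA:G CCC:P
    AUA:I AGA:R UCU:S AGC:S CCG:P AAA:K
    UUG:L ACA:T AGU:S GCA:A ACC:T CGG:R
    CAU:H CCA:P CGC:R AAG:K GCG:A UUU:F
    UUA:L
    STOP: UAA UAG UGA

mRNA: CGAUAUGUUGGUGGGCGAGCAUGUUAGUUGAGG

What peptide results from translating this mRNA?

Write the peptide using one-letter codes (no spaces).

Answer: MLVGEHVS

Derivation:
start AUG at pos 4
pos 4: AUG -> M; peptide=M
pos 7: UUG -> L; peptide=ML
pos 10: GUG -> V; peptide=MLV
pos 13: GGC -> G; peptide=MLVG
pos 16: GAG -> E; peptide=MLVGE
pos 19: CAU -> H; peptide=MLVGEH
pos 22: GUU -> V; peptide=MLVGEHV
pos 25: AGU -> S; peptide=MLVGEHVS
pos 28: UGA -> STOP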